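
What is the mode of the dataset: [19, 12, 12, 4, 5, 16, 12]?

12

Step 1: Count the frequency of each value:
  4: appears 1 time(s)
  5: appears 1 time(s)
  12: appears 3 time(s)
  16: appears 1 time(s)
  19: appears 1 time(s)
Step 2: The value 12 appears most frequently (3 times).
Step 3: Mode = 12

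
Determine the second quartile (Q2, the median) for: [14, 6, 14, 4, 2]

6

Step 1: Sort the data: [2, 4, 6, 14, 14]
Step 2: n = 5
Step 3: Q2 is the median. Since n is odd, it is the middle value at position 3: 6
Step 4: Q2 = 6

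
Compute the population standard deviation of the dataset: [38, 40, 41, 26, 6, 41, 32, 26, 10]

12.5028

Step 1: Compute the mean: 28.8889
Step 2: Sum of squared deviations from the mean: 1406.8889
Step 3: Population variance = 1406.8889 / 9 = 156.321
Step 4: Standard deviation = sqrt(156.321) = 12.5028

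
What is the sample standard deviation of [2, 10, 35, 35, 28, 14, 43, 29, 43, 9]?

14.9205

Step 1: Compute the mean: 24.8
Step 2: Sum of squared deviations from the mean: 2003.6
Step 3: Sample variance = 2003.6 / 9 = 222.6222
Step 4: Standard deviation = sqrt(222.6222) = 14.9205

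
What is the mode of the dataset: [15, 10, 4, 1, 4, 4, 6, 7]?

4

Step 1: Count the frequency of each value:
  1: appears 1 time(s)
  4: appears 3 time(s)
  6: appears 1 time(s)
  7: appears 1 time(s)
  10: appears 1 time(s)
  15: appears 1 time(s)
Step 2: The value 4 appears most frequently (3 times).
Step 3: Mode = 4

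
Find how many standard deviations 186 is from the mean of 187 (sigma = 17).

-0.0588

Step 1: Recall the z-score formula: z = (x - mu) / sigma
Step 2: Substitute values: z = (186 - 187) / 17
Step 3: z = -1 / 17 = -0.0588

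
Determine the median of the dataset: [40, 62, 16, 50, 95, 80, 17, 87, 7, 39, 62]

50

Step 1: Sort the data in ascending order: [7, 16, 17, 39, 40, 50, 62, 62, 80, 87, 95]
Step 2: The number of values is n = 11.
Step 3: Since n is odd, the median is the middle value at position 6: 50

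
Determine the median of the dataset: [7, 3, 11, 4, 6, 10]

6.5

Step 1: Sort the data in ascending order: [3, 4, 6, 7, 10, 11]
Step 2: The number of values is n = 6.
Step 3: Since n is even, the median is the average of positions 3 and 4:
  Median = (6 + 7) / 2 = 6.5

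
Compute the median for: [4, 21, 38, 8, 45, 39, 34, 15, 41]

34

Step 1: Sort the data in ascending order: [4, 8, 15, 21, 34, 38, 39, 41, 45]
Step 2: The number of values is n = 9.
Step 3: Since n is odd, the median is the middle value at position 5: 34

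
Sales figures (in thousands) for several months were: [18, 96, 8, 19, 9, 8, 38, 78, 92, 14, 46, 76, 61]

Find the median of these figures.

38

Step 1: Sort the data in ascending order: [8, 8, 9, 14, 18, 19, 38, 46, 61, 76, 78, 92, 96]
Step 2: The number of values is n = 13.
Step 3: Since n is odd, the median is the middle value at position 7: 38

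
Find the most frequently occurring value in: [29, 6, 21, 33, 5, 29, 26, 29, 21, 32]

29

Step 1: Count the frequency of each value:
  5: appears 1 time(s)
  6: appears 1 time(s)
  21: appears 2 time(s)
  26: appears 1 time(s)
  29: appears 3 time(s)
  32: appears 1 time(s)
  33: appears 1 time(s)
Step 2: The value 29 appears most frequently (3 times).
Step 3: Mode = 29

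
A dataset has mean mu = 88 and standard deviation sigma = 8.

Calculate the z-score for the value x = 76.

-1.5

Step 1: Recall the z-score formula: z = (x - mu) / sigma
Step 2: Substitute values: z = (76 - 88) / 8
Step 3: z = -12 / 8 = -1.5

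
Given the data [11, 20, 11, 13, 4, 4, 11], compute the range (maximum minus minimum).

16

Step 1: Identify the maximum value: max = 20
Step 2: Identify the minimum value: min = 4
Step 3: Range = max - min = 20 - 4 = 16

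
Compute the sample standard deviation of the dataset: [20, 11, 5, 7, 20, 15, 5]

6.5936

Step 1: Compute the mean: 11.8571
Step 2: Sum of squared deviations from the mean: 260.8571
Step 3: Sample variance = 260.8571 / 6 = 43.4762
Step 4: Standard deviation = sqrt(43.4762) = 6.5936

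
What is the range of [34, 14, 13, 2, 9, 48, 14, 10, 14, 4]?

46

Step 1: Identify the maximum value: max = 48
Step 2: Identify the minimum value: min = 2
Step 3: Range = max - min = 48 - 2 = 46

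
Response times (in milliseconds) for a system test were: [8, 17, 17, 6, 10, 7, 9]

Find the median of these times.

9

Step 1: Sort the data in ascending order: [6, 7, 8, 9, 10, 17, 17]
Step 2: The number of values is n = 7.
Step 3: Since n is odd, the median is the middle value at position 4: 9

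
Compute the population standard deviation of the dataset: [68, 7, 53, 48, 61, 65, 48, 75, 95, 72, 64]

20.986

Step 1: Compute the mean: 59.6364
Step 2: Sum of squared deviations from the mean: 4844.5455
Step 3: Population variance = 4844.5455 / 11 = 440.4132
Step 4: Standard deviation = sqrt(440.4132) = 20.986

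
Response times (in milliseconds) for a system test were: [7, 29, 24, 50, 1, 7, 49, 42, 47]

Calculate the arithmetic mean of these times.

28.4444

Step 1: Sum all values: 7 + 29 + 24 + 50 + 1 + 7 + 49 + 42 + 47 = 256
Step 2: Count the number of values: n = 9
Step 3: Mean = sum / n = 256 / 9 = 28.4444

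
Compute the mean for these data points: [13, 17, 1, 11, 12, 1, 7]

8.8571

Step 1: Sum all values: 13 + 17 + 1 + 11 + 12 + 1 + 7 = 62
Step 2: Count the number of values: n = 7
Step 3: Mean = sum / n = 62 / 7 = 8.8571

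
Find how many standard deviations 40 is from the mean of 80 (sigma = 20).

-2

Step 1: Recall the z-score formula: z = (x - mu) / sigma
Step 2: Substitute values: z = (40 - 80) / 20
Step 3: z = -40 / 20 = -2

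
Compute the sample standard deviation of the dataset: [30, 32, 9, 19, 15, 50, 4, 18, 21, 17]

13.0746

Step 1: Compute the mean: 21.5
Step 2: Sum of squared deviations from the mean: 1538.5
Step 3: Sample variance = 1538.5 / 9 = 170.9444
Step 4: Standard deviation = sqrt(170.9444) = 13.0746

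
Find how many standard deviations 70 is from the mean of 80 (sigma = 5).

-2

Step 1: Recall the z-score formula: z = (x - mu) / sigma
Step 2: Substitute values: z = (70 - 80) / 5
Step 3: z = -10 / 5 = -2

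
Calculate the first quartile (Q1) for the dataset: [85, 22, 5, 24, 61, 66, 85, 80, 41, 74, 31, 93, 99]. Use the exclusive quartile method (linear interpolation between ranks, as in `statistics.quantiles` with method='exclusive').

27.5

Step 1: Sort the data: [5, 22, 24, 31, 41, 61, 66, 74, 80, 85, 85, 93, 99]
Step 2: n = 13
Step 3: Using the exclusive quartile method:
  Q1 = 27.5
  Q2 (median) = 66
  Q3 = 85
  IQR = Q3 - Q1 = 85 - 27.5 = 57.5
Step 4: Q1 = 27.5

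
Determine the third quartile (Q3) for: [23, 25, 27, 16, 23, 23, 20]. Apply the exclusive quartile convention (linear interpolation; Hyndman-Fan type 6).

25

Step 1: Sort the data: [16, 20, 23, 23, 23, 25, 27]
Step 2: n = 7
Step 3: Using the exclusive quartile method:
  Q1 = 20
  Q2 (median) = 23
  Q3 = 25
  IQR = Q3 - Q1 = 25 - 20 = 5
Step 4: Q3 = 25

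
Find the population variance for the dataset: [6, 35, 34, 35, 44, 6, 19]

199.6735

Step 1: Compute the mean: (6 + 35 + 34 + 35 + 44 + 6 + 19) / 7 = 25.5714
Step 2: Compute squared deviations from the mean:
  (6 - 25.5714)^2 = 383.0408
  (35 - 25.5714)^2 = 88.898
  (34 - 25.5714)^2 = 71.0408
  (35 - 25.5714)^2 = 88.898
  (44 - 25.5714)^2 = 339.6122
  (6 - 25.5714)^2 = 383.0408
  (19 - 25.5714)^2 = 43.1837
Step 3: Sum of squared deviations = 1397.7143
Step 4: Population variance = 1397.7143 / 7 = 199.6735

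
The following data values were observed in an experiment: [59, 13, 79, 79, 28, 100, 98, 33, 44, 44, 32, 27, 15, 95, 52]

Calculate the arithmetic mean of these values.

53.2

Step 1: Sum all values: 59 + 13 + 79 + 79 + 28 + 100 + 98 + 33 + 44 + 44 + 32 + 27 + 15 + 95 + 52 = 798
Step 2: Count the number of values: n = 15
Step 3: Mean = sum / n = 798 / 15 = 53.2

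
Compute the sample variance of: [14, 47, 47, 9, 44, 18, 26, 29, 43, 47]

225.8222

Step 1: Compute the mean: (14 + 47 + 47 + 9 + 44 + 18 + 26 + 29 + 43 + 47) / 10 = 32.4
Step 2: Compute squared deviations from the mean:
  (14 - 32.4)^2 = 338.56
  (47 - 32.4)^2 = 213.16
  (47 - 32.4)^2 = 213.16
  (9 - 32.4)^2 = 547.56
  (44 - 32.4)^2 = 134.56
  (18 - 32.4)^2 = 207.36
  (26 - 32.4)^2 = 40.96
  (29 - 32.4)^2 = 11.56
  (43 - 32.4)^2 = 112.36
  (47 - 32.4)^2 = 213.16
Step 3: Sum of squared deviations = 2032.4
Step 4: Sample variance = 2032.4 / 9 = 225.8222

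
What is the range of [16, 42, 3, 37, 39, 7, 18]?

39

Step 1: Identify the maximum value: max = 42
Step 2: Identify the minimum value: min = 3
Step 3: Range = max - min = 42 - 3 = 39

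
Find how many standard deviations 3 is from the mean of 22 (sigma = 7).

-2.7143

Step 1: Recall the z-score formula: z = (x - mu) / sigma
Step 2: Substitute values: z = (3 - 22) / 7
Step 3: z = -19 / 7 = -2.7143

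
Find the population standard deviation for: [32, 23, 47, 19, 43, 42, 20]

10.9507

Step 1: Compute the mean: 32.2857
Step 2: Sum of squared deviations from the mean: 839.4286
Step 3: Population variance = 839.4286 / 7 = 119.9184
Step 4: Standard deviation = sqrt(119.9184) = 10.9507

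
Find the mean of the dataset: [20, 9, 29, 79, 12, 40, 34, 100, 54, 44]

42.1

Step 1: Sum all values: 20 + 9 + 29 + 79 + 12 + 40 + 34 + 100 + 54 + 44 = 421
Step 2: Count the number of values: n = 10
Step 3: Mean = sum / n = 421 / 10 = 42.1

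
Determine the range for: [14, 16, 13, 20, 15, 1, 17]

19

Step 1: Identify the maximum value: max = 20
Step 2: Identify the minimum value: min = 1
Step 3: Range = max - min = 20 - 1 = 19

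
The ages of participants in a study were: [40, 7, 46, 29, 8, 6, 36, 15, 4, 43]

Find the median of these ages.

22

Step 1: Sort the data in ascending order: [4, 6, 7, 8, 15, 29, 36, 40, 43, 46]
Step 2: The number of values is n = 10.
Step 3: Since n is even, the median is the average of positions 5 and 6:
  Median = (15 + 29) / 2 = 22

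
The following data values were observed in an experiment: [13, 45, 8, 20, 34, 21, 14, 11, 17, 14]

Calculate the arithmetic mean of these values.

19.7

Step 1: Sum all values: 13 + 45 + 8 + 20 + 34 + 21 + 14 + 11 + 17 + 14 = 197
Step 2: Count the number of values: n = 10
Step 3: Mean = sum / n = 197 / 10 = 19.7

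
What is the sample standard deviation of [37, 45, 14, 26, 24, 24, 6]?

13.0949

Step 1: Compute the mean: 25.1429
Step 2: Sum of squared deviations from the mean: 1028.8571
Step 3: Sample variance = 1028.8571 / 6 = 171.4762
Step 4: Standard deviation = sqrt(171.4762) = 13.0949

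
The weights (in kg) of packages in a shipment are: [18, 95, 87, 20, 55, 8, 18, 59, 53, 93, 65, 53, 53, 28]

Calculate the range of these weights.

87

Step 1: Identify the maximum value: max = 95
Step 2: Identify the minimum value: min = 8
Step 3: Range = max - min = 95 - 8 = 87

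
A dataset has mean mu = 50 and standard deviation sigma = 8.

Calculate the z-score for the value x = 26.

-3

Step 1: Recall the z-score formula: z = (x - mu) / sigma
Step 2: Substitute values: z = (26 - 50) / 8
Step 3: z = -24 / 8 = -3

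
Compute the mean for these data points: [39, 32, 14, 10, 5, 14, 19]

19

Step 1: Sum all values: 39 + 32 + 14 + 10 + 5 + 14 + 19 = 133
Step 2: Count the number of values: n = 7
Step 3: Mean = sum / n = 133 / 7 = 19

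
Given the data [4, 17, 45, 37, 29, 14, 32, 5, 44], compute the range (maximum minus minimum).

41

Step 1: Identify the maximum value: max = 45
Step 2: Identify the minimum value: min = 4
Step 3: Range = max - min = 45 - 4 = 41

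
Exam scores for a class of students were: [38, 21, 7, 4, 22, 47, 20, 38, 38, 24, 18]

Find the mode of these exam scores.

38

Step 1: Count the frequency of each value:
  4: appears 1 time(s)
  7: appears 1 time(s)
  18: appears 1 time(s)
  20: appears 1 time(s)
  21: appears 1 time(s)
  22: appears 1 time(s)
  24: appears 1 time(s)
  38: appears 3 time(s)
  47: appears 1 time(s)
Step 2: The value 38 appears most frequently (3 times).
Step 3: Mode = 38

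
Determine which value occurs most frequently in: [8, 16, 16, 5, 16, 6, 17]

16

Step 1: Count the frequency of each value:
  5: appears 1 time(s)
  6: appears 1 time(s)
  8: appears 1 time(s)
  16: appears 3 time(s)
  17: appears 1 time(s)
Step 2: The value 16 appears most frequently (3 times).
Step 3: Mode = 16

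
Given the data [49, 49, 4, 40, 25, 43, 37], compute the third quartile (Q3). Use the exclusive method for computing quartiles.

49

Step 1: Sort the data: [4, 25, 37, 40, 43, 49, 49]
Step 2: n = 7
Step 3: Using the exclusive quartile method:
  Q1 = 25
  Q2 (median) = 40
  Q3 = 49
  IQR = Q3 - Q1 = 49 - 25 = 24
Step 4: Q3 = 49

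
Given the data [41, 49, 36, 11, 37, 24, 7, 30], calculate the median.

33

Step 1: Sort the data in ascending order: [7, 11, 24, 30, 36, 37, 41, 49]
Step 2: The number of values is n = 8.
Step 3: Since n is even, the median is the average of positions 4 and 5:
  Median = (30 + 36) / 2 = 33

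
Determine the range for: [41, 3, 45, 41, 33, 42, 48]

45

Step 1: Identify the maximum value: max = 48
Step 2: Identify the minimum value: min = 3
Step 3: Range = max - min = 48 - 3 = 45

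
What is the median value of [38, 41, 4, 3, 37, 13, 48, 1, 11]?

13

Step 1: Sort the data in ascending order: [1, 3, 4, 11, 13, 37, 38, 41, 48]
Step 2: The number of values is n = 9.
Step 3: Since n is odd, the median is the middle value at position 5: 13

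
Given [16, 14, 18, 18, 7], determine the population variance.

16.64

Step 1: Compute the mean: (16 + 14 + 18 + 18 + 7) / 5 = 14.6
Step 2: Compute squared deviations from the mean:
  (16 - 14.6)^2 = 1.96
  (14 - 14.6)^2 = 0.36
  (18 - 14.6)^2 = 11.56
  (18 - 14.6)^2 = 11.56
  (7 - 14.6)^2 = 57.76
Step 3: Sum of squared deviations = 83.2
Step 4: Population variance = 83.2 / 5 = 16.64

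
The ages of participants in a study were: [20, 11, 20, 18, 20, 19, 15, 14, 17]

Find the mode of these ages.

20

Step 1: Count the frequency of each value:
  11: appears 1 time(s)
  14: appears 1 time(s)
  15: appears 1 time(s)
  17: appears 1 time(s)
  18: appears 1 time(s)
  19: appears 1 time(s)
  20: appears 3 time(s)
Step 2: The value 20 appears most frequently (3 times).
Step 3: Mode = 20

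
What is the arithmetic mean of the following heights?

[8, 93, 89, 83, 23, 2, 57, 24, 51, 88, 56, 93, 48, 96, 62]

58.2

Step 1: Sum all values: 8 + 93 + 89 + 83 + 23 + 2 + 57 + 24 + 51 + 88 + 56 + 93 + 48 + 96 + 62 = 873
Step 2: Count the number of values: n = 15
Step 3: Mean = sum / n = 873 / 15 = 58.2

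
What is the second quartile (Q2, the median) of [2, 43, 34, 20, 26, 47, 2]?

26

Step 1: Sort the data: [2, 2, 20, 26, 34, 43, 47]
Step 2: n = 7
Step 3: Q2 is the median. Since n is odd, it is the middle value at position 4: 26
Step 4: Q2 = 26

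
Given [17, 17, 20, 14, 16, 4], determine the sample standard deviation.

5.5737

Step 1: Compute the mean: 14.6667
Step 2: Sum of squared deviations from the mean: 155.3333
Step 3: Sample variance = 155.3333 / 5 = 31.0667
Step 4: Standard deviation = sqrt(31.0667) = 5.5737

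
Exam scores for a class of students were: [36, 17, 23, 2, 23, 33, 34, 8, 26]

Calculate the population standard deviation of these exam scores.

11.0465

Step 1: Compute the mean: 22.4444
Step 2: Sum of squared deviations from the mean: 1098.2222
Step 3: Population variance = 1098.2222 / 9 = 122.0247
Step 4: Standard deviation = sqrt(122.0247) = 11.0465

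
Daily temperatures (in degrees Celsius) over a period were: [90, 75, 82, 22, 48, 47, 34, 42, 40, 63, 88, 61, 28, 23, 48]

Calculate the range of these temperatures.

68

Step 1: Identify the maximum value: max = 90
Step 2: Identify the minimum value: min = 22
Step 3: Range = max - min = 90 - 22 = 68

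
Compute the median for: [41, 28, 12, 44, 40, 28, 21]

28

Step 1: Sort the data in ascending order: [12, 21, 28, 28, 40, 41, 44]
Step 2: The number of values is n = 7.
Step 3: Since n is odd, the median is the middle value at position 4: 28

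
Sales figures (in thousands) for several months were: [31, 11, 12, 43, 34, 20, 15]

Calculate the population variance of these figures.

131.3469

Step 1: Compute the mean: (31 + 11 + 12 + 43 + 34 + 20 + 15) / 7 = 23.7143
Step 2: Compute squared deviations from the mean:
  (31 - 23.7143)^2 = 53.0816
  (11 - 23.7143)^2 = 161.6531
  (12 - 23.7143)^2 = 137.2245
  (43 - 23.7143)^2 = 371.9388
  (34 - 23.7143)^2 = 105.7959
  (20 - 23.7143)^2 = 13.7959
  (15 - 23.7143)^2 = 75.9388
Step 3: Sum of squared deviations = 919.4286
Step 4: Population variance = 919.4286 / 7 = 131.3469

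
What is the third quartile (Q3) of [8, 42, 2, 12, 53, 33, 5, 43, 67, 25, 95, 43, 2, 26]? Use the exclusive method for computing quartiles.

45.5

Step 1: Sort the data: [2, 2, 5, 8, 12, 25, 26, 33, 42, 43, 43, 53, 67, 95]
Step 2: n = 14
Step 3: Using the exclusive quartile method:
  Q1 = 7.25
  Q2 (median) = 29.5
  Q3 = 45.5
  IQR = Q3 - Q1 = 45.5 - 7.25 = 38.25
Step 4: Q3 = 45.5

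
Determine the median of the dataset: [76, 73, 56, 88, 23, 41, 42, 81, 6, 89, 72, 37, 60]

60

Step 1: Sort the data in ascending order: [6, 23, 37, 41, 42, 56, 60, 72, 73, 76, 81, 88, 89]
Step 2: The number of values is n = 13.
Step 3: Since n is odd, the median is the middle value at position 7: 60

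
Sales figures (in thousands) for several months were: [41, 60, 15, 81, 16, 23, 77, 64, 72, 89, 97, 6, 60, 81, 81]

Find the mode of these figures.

81

Step 1: Count the frequency of each value:
  6: appears 1 time(s)
  15: appears 1 time(s)
  16: appears 1 time(s)
  23: appears 1 time(s)
  41: appears 1 time(s)
  60: appears 2 time(s)
  64: appears 1 time(s)
  72: appears 1 time(s)
  77: appears 1 time(s)
  81: appears 3 time(s)
  89: appears 1 time(s)
  97: appears 1 time(s)
Step 2: The value 81 appears most frequently (3 times).
Step 3: Mode = 81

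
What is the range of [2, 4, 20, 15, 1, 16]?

19

Step 1: Identify the maximum value: max = 20
Step 2: Identify the minimum value: min = 1
Step 3: Range = max - min = 20 - 1 = 19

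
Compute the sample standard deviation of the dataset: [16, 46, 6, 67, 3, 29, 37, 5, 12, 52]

22.4502

Step 1: Compute the mean: 27.3
Step 2: Sum of squared deviations from the mean: 4536.1
Step 3: Sample variance = 4536.1 / 9 = 504.0111
Step 4: Standard deviation = sqrt(504.0111) = 22.4502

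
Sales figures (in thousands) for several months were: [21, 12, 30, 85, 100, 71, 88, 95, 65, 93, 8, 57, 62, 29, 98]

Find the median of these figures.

65

Step 1: Sort the data in ascending order: [8, 12, 21, 29, 30, 57, 62, 65, 71, 85, 88, 93, 95, 98, 100]
Step 2: The number of values is n = 15.
Step 3: Since n is odd, the median is the middle value at position 8: 65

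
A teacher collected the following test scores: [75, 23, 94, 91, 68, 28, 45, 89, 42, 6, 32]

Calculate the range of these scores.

88

Step 1: Identify the maximum value: max = 94
Step 2: Identify the minimum value: min = 6
Step 3: Range = max - min = 94 - 6 = 88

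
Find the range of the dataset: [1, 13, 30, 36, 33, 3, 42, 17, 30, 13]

41

Step 1: Identify the maximum value: max = 42
Step 2: Identify the minimum value: min = 1
Step 3: Range = max - min = 42 - 1 = 41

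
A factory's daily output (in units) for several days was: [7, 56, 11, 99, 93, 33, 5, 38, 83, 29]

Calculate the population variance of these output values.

1143.24

Step 1: Compute the mean: (7 + 56 + 11 + 99 + 93 + 33 + 5 + 38 + 83 + 29) / 10 = 45.4
Step 2: Compute squared deviations from the mean:
  (7 - 45.4)^2 = 1474.56
  (56 - 45.4)^2 = 112.36
  (11 - 45.4)^2 = 1183.36
  (99 - 45.4)^2 = 2872.96
  (93 - 45.4)^2 = 2265.76
  (33 - 45.4)^2 = 153.76
  (5 - 45.4)^2 = 1632.16
  (38 - 45.4)^2 = 54.76
  (83 - 45.4)^2 = 1413.76
  (29 - 45.4)^2 = 268.96
Step 3: Sum of squared deviations = 11432.4
Step 4: Population variance = 11432.4 / 10 = 1143.24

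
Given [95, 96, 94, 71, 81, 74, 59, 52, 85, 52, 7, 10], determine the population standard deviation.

29.2071

Step 1: Compute the mean: 64.6667
Step 2: Sum of squared deviations from the mean: 10236.6667
Step 3: Population variance = 10236.6667 / 12 = 853.0556
Step 4: Standard deviation = sqrt(853.0556) = 29.2071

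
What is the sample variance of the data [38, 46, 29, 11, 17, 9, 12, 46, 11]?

243

Step 1: Compute the mean: (38 + 46 + 29 + 11 + 17 + 9 + 12 + 46 + 11) / 9 = 24.3333
Step 2: Compute squared deviations from the mean:
  (38 - 24.3333)^2 = 186.7778
  (46 - 24.3333)^2 = 469.4444
  (29 - 24.3333)^2 = 21.7778
  (11 - 24.3333)^2 = 177.7778
  (17 - 24.3333)^2 = 53.7778
  (9 - 24.3333)^2 = 235.1111
  (12 - 24.3333)^2 = 152.1111
  (46 - 24.3333)^2 = 469.4444
  (11 - 24.3333)^2 = 177.7778
Step 3: Sum of squared deviations = 1944
Step 4: Sample variance = 1944 / 8 = 243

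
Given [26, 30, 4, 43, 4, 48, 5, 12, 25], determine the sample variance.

280.3611

Step 1: Compute the mean: (26 + 30 + 4 + 43 + 4 + 48 + 5 + 12 + 25) / 9 = 21.8889
Step 2: Compute squared deviations from the mean:
  (26 - 21.8889)^2 = 16.9012
  (30 - 21.8889)^2 = 65.7901
  (4 - 21.8889)^2 = 320.0123
  (43 - 21.8889)^2 = 445.679
  (4 - 21.8889)^2 = 320.0123
  (48 - 21.8889)^2 = 681.7901
  (5 - 21.8889)^2 = 285.2346
  (12 - 21.8889)^2 = 97.7901
  (25 - 21.8889)^2 = 9.679
Step 3: Sum of squared deviations = 2242.8889
Step 4: Sample variance = 2242.8889 / 8 = 280.3611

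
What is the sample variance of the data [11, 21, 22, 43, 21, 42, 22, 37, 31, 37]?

116.2333

Step 1: Compute the mean: (11 + 21 + 22 + 43 + 21 + 42 + 22 + 37 + 31 + 37) / 10 = 28.7
Step 2: Compute squared deviations from the mean:
  (11 - 28.7)^2 = 313.29
  (21 - 28.7)^2 = 59.29
  (22 - 28.7)^2 = 44.89
  (43 - 28.7)^2 = 204.49
  (21 - 28.7)^2 = 59.29
  (42 - 28.7)^2 = 176.89
  (22 - 28.7)^2 = 44.89
  (37 - 28.7)^2 = 68.89
  (31 - 28.7)^2 = 5.29
  (37 - 28.7)^2 = 68.89
Step 3: Sum of squared deviations = 1046.1
Step 4: Sample variance = 1046.1 / 9 = 116.2333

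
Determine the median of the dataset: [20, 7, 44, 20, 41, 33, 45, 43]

37

Step 1: Sort the data in ascending order: [7, 20, 20, 33, 41, 43, 44, 45]
Step 2: The number of values is n = 8.
Step 3: Since n is even, the median is the average of positions 4 and 5:
  Median = (33 + 41) / 2 = 37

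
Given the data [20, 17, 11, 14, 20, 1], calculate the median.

15.5

Step 1: Sort the data in ascending order: [1, 11, 14, 17, 20, 20]
Step 2: The number of values is n = 6.
Step 3: Since n is even, the median is the average of positions 3 and 4:
  Median = (14 + 17) / 2 = 15.5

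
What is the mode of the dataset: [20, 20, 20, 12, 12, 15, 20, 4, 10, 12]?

20

Step 1: Count the frequency of each value:
  4: appears 1 time(s)
  10: appears 1 time(s)
  12: appears 3 time(s)
  15: appears 1 time(s)
  20: appears 4 time(s)
Step 2: The value 20 appears most frequently (4 times).
Step 3: Mode = 20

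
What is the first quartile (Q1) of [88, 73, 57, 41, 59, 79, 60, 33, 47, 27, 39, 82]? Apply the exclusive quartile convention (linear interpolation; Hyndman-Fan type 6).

39.5

Step 1: Sort the data: [27, 33, 39, 41, 47, 57, 59, 60, 73, 79, 82, 88]
Step 2: n = 12
Step 3: Using the exclusive quartile method:
  Q1 = 39.5
  Q2 (median) = 58
  Q3 = 77.5
  IQR = Q3 - Q1 = 77.5 - 39.5 = 38
Step 4: Q1 = 39.5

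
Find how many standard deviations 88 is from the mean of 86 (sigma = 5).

0.4

Step 1: Recall the z-score formula: z = (x - mu) / sigma
Step 2: Substitute values: z = (88 - 86) / 5
Step 3: z = 2 / 5 = 0.4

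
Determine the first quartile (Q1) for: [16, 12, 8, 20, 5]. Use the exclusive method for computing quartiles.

6.5

Step 1: Sort the data: [5, 8, 12, 16, 20]
Step 2: n = 5
Step 3: Using the exclusive quartile method:
  Q1 = 6.5
  Q2 (median) = 12
  Q3 = 18
  IQR = Q3 - Q1 = 18 - 6.5 = 11.5
Step 4: Q1 = 6.5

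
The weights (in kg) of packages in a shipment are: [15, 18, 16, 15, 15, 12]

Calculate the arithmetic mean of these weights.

15.1667

Step 1: Sum all values: 15 + 18 + 16 + 15 + 15 + 12 = 91
Step 2: Count the number of values: n = 6
Step 3: Mean = sum / n = 91 / 6 = 15.1667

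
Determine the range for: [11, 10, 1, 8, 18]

17

Step 1: Identify the maximum value: max = 18
Step 2: Identify the minimum value: min = 1
Step 3: Range = max - min = 18 - 1 = 17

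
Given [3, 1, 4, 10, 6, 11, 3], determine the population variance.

12.2449

Step 1: Compute the mean: (3 + 1 + 4 + 10 + 6 + 11 + 3) / 7 = 5.4286
Step 2: Compute squared deviations from the mean:
  (3 - 5.4286)^2 = 5.898
  (1 - 5.4286)^2 = 19.6122
  (4 - 5.4286)^2 = 2.0408
  (10 - 5.4286)^2 = 20.898
  (6 - 5.4286)^2 = 0.3265
  (11 - 5.4286)^2 = 31.0408
  (3 - 5.4286)^2 = 5.898
Step 3: Sum of squared deviations = 85.7143
Step 4: Population variance = 85.7143 / 7 = 12.2449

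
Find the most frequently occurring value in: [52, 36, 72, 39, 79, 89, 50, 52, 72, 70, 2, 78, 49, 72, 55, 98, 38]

72

Step 1: Count the frequency of each value:
  2: appears 1 time(s)
  36: appears 1 time(s)
  38: appears 1 time(s)
  39: appears 1 time(s)
  49: appears 1 time(s)
  50: appears 1 time(s)
  52: appears 2 time(s)
  55: appears 1 time(s)
  70: appears 1 time(s)
  72: appears 3 time(s)
  78: appears 1 time(s)
  79: appears 1 time(s)
  89: appears 1 time(s)
  98: appears 1 time(s)
Step 2: The value 72 appears most frequently (3 times).
Step 3: Mode = 72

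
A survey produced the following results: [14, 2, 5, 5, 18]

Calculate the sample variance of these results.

46.7

Step 1: Compute the mean: (14 + 2 + 5 + 5 + 18) / 5 = 8.8
Step 2: Compute squared deviations from the mean:
  (14 - 8.8)^2 = 27.04
  (2 - 8.8)^2 = 46.24
  (5 - 8.8)^2 = 14.44
  (5 - 8.8)^2 = 14.44
  (18 - 8.8)^2 = 84.64
Step 3: Sum of squared deviations = 186.8
Step 4: Sample variance = 186.8 / 4 = 46.7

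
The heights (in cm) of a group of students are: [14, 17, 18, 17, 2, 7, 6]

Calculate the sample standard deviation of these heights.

6.4513

Step 1: Compute the mean: 11.5714
Step 2: Sum of squared deviations from the mean: 249.7143
Step 3: Sample variance = 249.7143 / 6 = 41.619
Step 4: Standard deviation = sqrt(41.619) = 6.4513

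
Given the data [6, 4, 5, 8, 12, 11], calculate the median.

7

Step 1: Sort the data in ascending order: [4, 5, 6, 8, 11, 12]
Step 2: The number of values is n = 6.
Step 3: Since n is even, the median is the average of positions 3 and 4:
  Median = (6 + 8) / 2 = 7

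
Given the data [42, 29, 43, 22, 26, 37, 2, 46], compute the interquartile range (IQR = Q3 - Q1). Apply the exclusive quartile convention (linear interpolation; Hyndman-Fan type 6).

19.75

Step 1: Sort the data: [2, 22, 26, 29, 37, 42, 43, 46]
Step 2: n = 8
Step 3: Using the exclusive quartile method:
  Q1 = 23
  Q2 (median) = 33
  Q3 = 42.75
  IQR = Q3 - Q1 = 42.75 - 23 = 19.75
Step 4: IQR = 19.75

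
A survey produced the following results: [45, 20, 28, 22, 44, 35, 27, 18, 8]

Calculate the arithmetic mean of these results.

27.4444

Step 1: Sum all values: 45 + 20 + 28 + 22 + 44 + 35 + 27 + 18 + 8 = 247
Step 2: Count the number of values: n = 9
Step 3: Mean = sum / n = 247 / 9 = 27.4444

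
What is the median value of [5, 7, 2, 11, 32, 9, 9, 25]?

9

Step 1: Sort the data in ascending order: [2, 5, 7, 9, 9, 11, 25, 32]
Step 2: The number of values is n = 8.
Step 3: Since n is even, the median is the average of positions 4 and 5:
  Median = (9 + 9) / 2 = 9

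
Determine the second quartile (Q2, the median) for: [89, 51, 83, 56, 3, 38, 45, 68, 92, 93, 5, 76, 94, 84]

72

Step 1: Sort the data: [3, 5, 38, 45, 51, 56, 68, 76, 83, 84, 89, 92, 93, 94]
Step 2: n = 14
Step 3: Q2 is the median. Since n is even, it is the average of the values at positions 7 and 8:
  Q2 = (68 + 76) / 2 = 72
Step 4: Q2 = 72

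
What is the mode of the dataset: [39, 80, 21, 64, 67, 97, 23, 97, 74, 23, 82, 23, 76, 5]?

23

Step 1: Count the frequency of each value:
  5: appears 1 time(s)
  21: appears 1 time(s)
  23: appears 3 time(s)
  39: appears 1 time(s)
  64: appears 1 time(s)
  67: appears 1 time(s)
  74: appears 1 time(s)
  76: appears 1 time(s)
  80: appears 1 time(s)
  82: appears 1 time(s)
  97: appears 2 time(s)
Step 2: The value 23 appears most frequently (3 times).
Step 3: Mode = 23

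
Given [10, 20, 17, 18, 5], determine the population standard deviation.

5.6214

Step 1: Compute the mean: 14
Step 2: Sum of squared deviations from the mean: 158
Step 3: Population variance = 158 / 5 = 31.6
Step 4: Standard deviation = sqrt(31.6) = 5.6214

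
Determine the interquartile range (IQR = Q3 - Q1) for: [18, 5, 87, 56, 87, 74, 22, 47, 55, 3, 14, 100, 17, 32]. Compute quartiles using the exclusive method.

61

Step 1: Sort the data: [3, 5, 14, 17, 18, 22, 32, 47, 55, 56, 74, 87, 87, 100]
Step 2: n = 14
Step 3: Using the exclusive quartile method:
  Q1 = 16.25
  Q2 (median) = 39.5
  Q3 = 77.25
  IQR = Q3 - Q1 = 77.25 - 16.25 = 61
Step 4: IQR = 61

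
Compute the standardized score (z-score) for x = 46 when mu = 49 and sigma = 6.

-0.5

Step 1: Recall the z-score formula: z = (x - mu) / sigma
Step 2: Substitute values: z = (46 - 49) / 6
Step 3: z = -3 / 6 = -0.5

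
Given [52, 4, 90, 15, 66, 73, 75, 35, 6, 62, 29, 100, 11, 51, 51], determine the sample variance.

933.1429

Step 1: Compute the mean: (52 + 4 + 90 + 15 + 66 + 73 + 75 + 35 + 6 + 62 + 29 + 100 + 11 + 51 + 51) / 15 = 48
Step 2: Compute squared deviations from the mean:
  (52 - 48)^2 = 16
  (4 - 48)^2 = 1936
  (90 - 48)^2 = 1764
  (15 - 48)^2 = 1089
  (66 - 48)^2 = 324
  (73 - 48)^2 = 625
  (75 - 48)^2 = 729
  (35 - 48)^2 = 169
  (6 - 48)^2 = 1764
  (62 - 48)^2 = 196
  (29 - 48)^2 = 361
  (100 - 48)^2 = 2704
  (11 - 48)^2 = 1369
  (51 - 48)^2 = 9
  (51 - 48)^2 = 9
Step 3: Sum of squared deviations = 13064
Step 4: Sample variance = 13064 / 14 = 933.1429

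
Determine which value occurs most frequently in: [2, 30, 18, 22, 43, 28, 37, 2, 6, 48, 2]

2

Step 1: Count the frequency of each value:
  2: appears 3 time(s)
  6: appears 1 time(s)
  18: appears 1 time(s)
  22: appears 1 time(s)
  28: appears 1 time(s)
  30: appears 1 time(s)
  37: appears 1 time(s)
  43: appears 1 time(s)
  48: appears 1 time(s)
Step 2: The value 2 appears most frequently (3 times).
Step 3: Mode = 2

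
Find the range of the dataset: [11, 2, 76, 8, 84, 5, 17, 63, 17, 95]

93

Step 1: Identify the maximum value: max = 95
Step 2: Identify the minimum value: min = 2
Step 3: Range = max - min = 95 - 2 = 93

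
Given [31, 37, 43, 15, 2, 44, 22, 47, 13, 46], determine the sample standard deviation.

16.0624

Step 1: Compute the mean: 30
Step 2: Sum of squared deviations from the mean: 2322
Step 3: Sample variance = 2322 / 9 = 258
Step 4: Standard deviation = sqrt(258) = 16.0624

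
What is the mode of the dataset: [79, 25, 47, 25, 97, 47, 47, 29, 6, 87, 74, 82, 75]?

47

Step 1: Count the frequency of each value:
  6: appears 1 time(s)
  25: appears 2 time(s)
  29: appears 1 time(s)
  47: appears 3 time(s)
  74: appears 1 time(s)
  75: appears 1 time(s)
  79: appears 1 time(s)
  82: appears 1 time(s)
  87: appears 1 time(s)
  97: appears 1 time(s)
Step 2: The value 47 appears most frequently (3 times).
Step 3: Mode = 47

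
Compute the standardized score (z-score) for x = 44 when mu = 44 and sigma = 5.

0

Step 1: Recall the z-score formula: z = (x - mu) / sigma
Step 2: Substitute values: z = (44 - 44) / 5
Step 3: z = 0 / 5 = 0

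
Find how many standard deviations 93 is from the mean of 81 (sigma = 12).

1

Step 1: Recall the z-score formula: z = (x - mu) / sigma
Step 2: Substitute values: z = (93 - 81) / 12
Step 3: z = 12 / 12 = 1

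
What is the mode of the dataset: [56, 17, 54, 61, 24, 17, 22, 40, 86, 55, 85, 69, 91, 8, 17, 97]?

17

Step 1: Count the frequency of each value:
  8: appears 1 time(s)
  17: appears 3 time(s)
  22: appears 1 time(s)
  24: appears 1 time(s)
  40: appears 1 time(s)
  54: appears 1 time(s)
  55: appears 1 time(s)
  56: appears 1 time(s)
  61: appears 1 time(s)
  69: appears 1 time(s)
  85: appears 1 time(s)
  86: appears 1 time(s)
  91: appears 1 time(s)
  97: appears 1 time(s)
Step 2: The value 17 appears most frequently (3 times).
Step 3: Mode = 17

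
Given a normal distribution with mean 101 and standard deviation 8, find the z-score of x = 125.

3

Step 1: Recall the z-score formula: z = (x - mu) / sigma
Step 2: Substitute values: z = (125 - 101) / 8
Step 3: z = 24 / 8 = 3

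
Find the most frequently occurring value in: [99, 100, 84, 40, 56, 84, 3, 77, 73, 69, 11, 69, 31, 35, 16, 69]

69

Step 1: Count the frequency of each value:
  3: appears 1 time(s)
  11: appears 1 time(s)
  16: appears 1 time(s)
  31: appears 1 time(s)
  35: appears 1 time(s)
  40: appears 1 time(s)
  56: appears 1 time(s)
  69: appears 3 time(s)
  73: appears 1 time(s)
  77: appears 1 time(s)
  84: appears 2 time(s)
  99: appears 1 time(s)
  100: appears 1 time(s)
Step 2: The value 69 appears most frequently (3 times).
Step 3: Mode = 69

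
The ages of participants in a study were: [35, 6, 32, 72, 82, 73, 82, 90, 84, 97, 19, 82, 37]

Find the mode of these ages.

82

Step 1: Count the frequency of each value:
  6: appears 1 time(s)
  19: appears 1 time(s)
  32: appears 1 time(s)
  35: appears 1 time(s)
  37: appears 1 time(s)
  72: appears 1 time(s)
  73: appears 1 time(s)
  82: appears 3 time(s)
  84: appears 1 time(s)
  90: appears 1 time(s)
  97: appears 1 time(s)
Step 2: The value 82 appears most frequently (3 times).
Step 3: Mode = 82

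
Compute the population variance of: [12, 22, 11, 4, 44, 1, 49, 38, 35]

287.5556

Step 1: Compute the mean: (12 + 22 + 11 + 4 + 44 + 1 + 49 + 38 + 35) / 9 = 24
Step 2: Compute squared deviations from the mean:
  (12 - 24)^2 = 144
  (22 - 24)^2 = 4
  (11 - 24)^2 = 169
  (4 - 24)^2 = 400
  (44 - 24)^2 = 400
  (1 - 24)^2 = 529
  (49 - 24)^2 = 625
  (38 - 24)^2 = 196
  (35 - 24)^2 = 121
Step 3: Sum of squared deviations = 2588
Step 4: Population variance = 2588 / 9 = 287.5556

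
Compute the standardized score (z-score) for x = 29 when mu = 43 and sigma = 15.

-0.9333

Step 1: Recall the z-score formula: z = (x - mu) / sigma
Step 2: Substitute values: z = (29 - 43) / 15
Step 3: z = -14 / 15 = -0.9333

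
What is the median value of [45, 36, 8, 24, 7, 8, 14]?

14

Step 1: Sort the data in ascending order: [7, 8, 8, 14, 24, 36, 45]
Step 2: The number of values is n = 7.
Step 3: Since n is odd, the median is the middle value at position 4: 14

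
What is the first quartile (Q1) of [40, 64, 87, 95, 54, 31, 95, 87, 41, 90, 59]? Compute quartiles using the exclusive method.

41

Step 1: Sort the data: [31, 40, 41, 54, 59, 64, 87, 87, 90, 95, 95]
Step 2: n = 11
Step 3: Using the exclusive quartile method:
  Q1 = 41
  Q2 (median) = 64
  Q3 = 90
  IQR = Q3 - Q1 = 90 - 41 = 49
Step 4: Q1 = 41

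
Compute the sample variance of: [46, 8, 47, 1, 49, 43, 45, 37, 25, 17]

315.0667

Step 1: Compute the mean: (46 + 8 + 47 + 1 + 49 + 43 + 45 + 37 + 25 + 17) / 10 = 31.8
Step 2: Compute squared deviations from the mean:
  (46 - 31.8)^2 = 201.64
  (8 - 31.8)^2 = 566.44
  (47 - 31.8)^2 = 231.04
  (1 - 31.8)^2 = 948.64
  (49 - 31.8)^2 = 295.84
  (43 - 31.8)^2 = 125.44
  (45 - 31.8)^2 = 174.24
  (37 - 31.8)^2 = 27.04
  (25 - 31.8)^2 = 46.24
  (17 - 31.8)^2 = 219.04
Step 3: Sum of squared deviations = 2835.6
Step 4: Sample variance = 2835.6 / 9 = 315.0667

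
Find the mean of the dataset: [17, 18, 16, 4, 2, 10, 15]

11.7143

Step 1: Sum all values: 17 + 18 + 16 + 4 + 2 + 10 + 15 = 82
Step 2: Count the number of values: n = 7
Step 3: Mean = sum / n = 82 / 7 = 11.7143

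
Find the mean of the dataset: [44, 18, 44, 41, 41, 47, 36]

38.7143

Step 1: Sum all values: 44 + 18 + 44 + 41 + 41 + 47 + 36 = 271
Step 2: Count the number of values: n = 7
Step 3: Mean = sum / n = 271 / 7 = 38.7143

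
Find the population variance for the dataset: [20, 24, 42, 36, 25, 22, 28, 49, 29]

85.358

Step 1: Compute the mean: (20 + 24 + 42 + 36 + 25 + 22 + 28 + 49 + 29) / 9 = 30.5556
Step 2: Compute squared deviations from the mean:
  (20 - 30.5556)^2 = 111.4198
  (24 - 30.5556)^2 = 42.9753
  (42 - 30.5556)^2 = 130.9753
  (36 - 30.5556)^2 = 29.642
  (25 - 30.5556)^2 = 30.8642
  (22 - 30.5556)^2 = 73.1975
  (28 - 30.5556)^2 = 6.5309
  (49 - 30.5556)^2 = 340.1975
  (29 - 30.5556)^2 = 2.4198
Step 3: Sum of squared deviations = 768.2222
Step 4: Population variance = 768.2222 / 9 = 85.358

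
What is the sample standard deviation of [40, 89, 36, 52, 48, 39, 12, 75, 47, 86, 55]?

22.9533

Step 1: Compute the mean: 52.6364
Step 2: Sum of squared deviations from the mean: 5268.5455
Step 3: Sample variance = 5268.5455 / 10 = 526.8545
Step 4: Standard deviation = sqrt(526.8545) = 22.9533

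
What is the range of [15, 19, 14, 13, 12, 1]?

18

Step 1: Identify the maximum value: max = 19
Step 2: Identify the minimum value: min = 1
Step 3: Range = max - min = 19 - 1 = 18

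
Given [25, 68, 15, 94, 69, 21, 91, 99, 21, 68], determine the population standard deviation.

31.7095

Step 1: Compute the mean: 57.1
Step 2: Sum of squared deviations from the mean: 10054.9
Step 3: Population variance = 10054.9 / 10 = 1005.49
Step 4: Standard deviation = sqrt(1005.49) = 31.7095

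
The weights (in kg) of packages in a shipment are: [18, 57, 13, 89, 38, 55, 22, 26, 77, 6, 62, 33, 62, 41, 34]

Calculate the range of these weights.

83

Step 1: Identify the maximum value: max = 89
Step 2: Identify the minimum value: min = 6
Step 3: Range = max - min = 89 - 6 = 83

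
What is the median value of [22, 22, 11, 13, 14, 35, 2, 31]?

18

Step 1: Sort the data in ascending order: [2, 11, 13, 14, 22, 22, 31, 35]
Step 2: The number of values is n = 8.
Step 3: Since n is even, the median is the average of positions 4 and 5:
  Median = (14 + 22) / 2 = 18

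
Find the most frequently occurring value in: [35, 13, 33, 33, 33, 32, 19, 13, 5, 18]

33

Step 1: Count the frequency of each value:
  5: appears 1 time(s)
  13: appears 2 time(s)
  18: appears 1 time(s)
  19: appears 1 time(s)
  32: appears 1 time(s)
  33: appears 3 time(s)
  35: appears 1 time(s)
Step 2: The value 33 appears most frequently (3 times).
Step 3: Mode = 33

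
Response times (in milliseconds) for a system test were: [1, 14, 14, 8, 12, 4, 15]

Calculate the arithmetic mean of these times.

9.7143

Step 1: Sum all values: 1 + 14 + 14 + 8 + 12 + 4 + 15 = 68
Step 2: Count the number of values: n = 7
Step 3: Mean = sum / n = 68 / 7 = 9.7143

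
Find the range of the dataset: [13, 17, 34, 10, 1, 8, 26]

33

Step 1: Identify the maximum value: max = 34
Step 2: Identify the minimum value: min = 1
Step 3: Range = max - min = 34 - 1 = 33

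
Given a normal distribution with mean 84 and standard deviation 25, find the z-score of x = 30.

-2.16

Step 1: Recall the z-score formula: z = (x - mu) / sigma
Step 2: Substitute values: z = (30 - 84) / 25
Step 3: z = -54 / 25 = -2.16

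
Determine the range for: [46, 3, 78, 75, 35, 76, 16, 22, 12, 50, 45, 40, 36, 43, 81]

78

Step 1: Identify the maximum value: max = 81
Step 2: Identify the minimum value: min = 3
Step 3: Range = max - min = 81 - 3 = 78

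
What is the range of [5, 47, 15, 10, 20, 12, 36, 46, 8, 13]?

42

Step 1: Identify the maximum value: max = 47
Step 2: Identify the minimum value: min = 5
Step 3: Range = max - min = 47 - 5 = 42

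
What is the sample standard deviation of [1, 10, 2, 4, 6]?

3.5777

Step 1: Compute the mean: 4.6
Step 2: Sum of squared deviations from the mean: 51.2
Step 3: Sample variance = 51.2 / 4 = 12.8
Step 4: Standard deviation = sqrt(12.8) = 3.5777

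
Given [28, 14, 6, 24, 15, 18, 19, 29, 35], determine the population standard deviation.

8.4386

Step 1: Compute the mean: 20.8889
Step 2: Sum of squared deviations from the mean: 640.8889
Step 3: Population variance = 640.8889 / 9 = 71.2099
Step 4: Standard deviation = sqrt(71.2099) = 8.4386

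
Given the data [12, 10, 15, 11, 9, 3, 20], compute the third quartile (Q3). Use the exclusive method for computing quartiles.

15

Step 1: Sort the data: [3, 9, 10, 11, 12, 15, 20]
Step 2: n = 7
Step 3: Using the exclusive quartile method:
  Q1 = 9
  Q2 (median) = 11
  Q3 = 15
  IQR = Q3 - Q1 = 15 - 9 = 6
Step 4: Q3 = 15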